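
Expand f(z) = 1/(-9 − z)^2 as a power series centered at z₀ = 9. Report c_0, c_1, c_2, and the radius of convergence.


Let w = z − z₀, so z = z₀ + w.
Then -9 − z = -9 − (z₀ + w) = (-9 − z₀) − w = -18 − w.
f(z) = 1/(-18 − w)^2 = (1/(-18)^2) · (1 − w/(-18))^{−2}.
By the binomial series (1−u)^{−2} = Σ_{n≥0} C(n+1, 1) u^n for |u|<1, with u = w/(-18):
  c_n = C(n+1, 1) / (-18)^(n+2).
  c_0 = 1/(-18)^2 = 1/324.
  c_1 = 2/(-18)^3 = -1/2916.
  c_2 = 3/(-18)^4 = 1/34992.
The series is valid for |w/d| < 1, i.e. |z − z₀| < |d|.
Radius of convergence: R = |-9 − z₀| = |-18| = 18 (distance from z₀ to the singularity z = -9).

c_0 = 1/324, c_1 = -1/2916, c_2 = 1/34992; R = 18.


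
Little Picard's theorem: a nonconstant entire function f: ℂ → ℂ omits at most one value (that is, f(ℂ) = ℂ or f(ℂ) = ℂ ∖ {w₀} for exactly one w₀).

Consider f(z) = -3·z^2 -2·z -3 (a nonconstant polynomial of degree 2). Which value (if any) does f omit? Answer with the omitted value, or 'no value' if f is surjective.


Little Picard bounds the complement of f(ℂ) to at most one point.
For every w ∈ ℂ, the equation p(z) − w = 0 is a nonconstant polynomial in z and hence has at least one root by the fundamental theorem of algebra. So p is surjective onto ℂ, omitting no value.

Omitted value: no value.


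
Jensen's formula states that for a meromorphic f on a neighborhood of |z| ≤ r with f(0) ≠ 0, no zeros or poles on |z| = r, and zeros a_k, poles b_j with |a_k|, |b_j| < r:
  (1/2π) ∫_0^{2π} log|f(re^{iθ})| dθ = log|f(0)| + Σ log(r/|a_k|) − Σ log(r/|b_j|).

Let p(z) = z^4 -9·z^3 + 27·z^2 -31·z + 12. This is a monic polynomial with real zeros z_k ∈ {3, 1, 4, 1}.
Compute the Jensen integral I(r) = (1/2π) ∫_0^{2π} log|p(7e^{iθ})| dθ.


Zeros: 1, 1, 3, 4; r = 7.
Inside |z| < r: 1, 1, 3, 4. Outside (|z| ≥ r): ∅.
p(0) = 12, so log|p(0)| = log(12) = 2.4849.
Apply Jensen: I(r) = log|p(0)| + Σ_k log(r/|z_k|), summed over zeros inside |z| < r.
  log(r/|z_k|) for z_k = 3: log(7/3) = 0.8473
  log(r/|z_k|) for z_k = 1: log(7/1) = 1.9459
  log(r/|z_k|) for z_k = 4: log(7/4) = 0.5596
  log(r/|z_k|) for z_k = 1: log(7/1) = 1.9459
Sum over inside zeros: 5.2987.
I(r) = log|p(0)| + (inside sum) = 2.4849 + 5.2987 = 7.7836.
Closed form (all zeros inside, monic): I(r) = n·log(r) = 4·log(7) = 7.7836. ✓

I(r) ≈ 7.7836.


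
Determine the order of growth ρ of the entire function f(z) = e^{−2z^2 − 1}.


|e^{−2z^2 − 1}| = e^{Re(-2·z^2) + -1} ≤ e^{2|z|^2 + -1} = e^{2r^2 + -1} on |z| = r, so ρ ≤ 2. Choosing z on |z|=r so that -2·z^2 is real positive (always possible by picking arg z appropriately) gives |f(z)| = e^{2r^2 + -1}, matching the bound. The additive constant -1 does not affect log log M(r) ~ 2·log r. Hence ρ = 2.
Therefore ρ = 2.

Order ρ = 2.


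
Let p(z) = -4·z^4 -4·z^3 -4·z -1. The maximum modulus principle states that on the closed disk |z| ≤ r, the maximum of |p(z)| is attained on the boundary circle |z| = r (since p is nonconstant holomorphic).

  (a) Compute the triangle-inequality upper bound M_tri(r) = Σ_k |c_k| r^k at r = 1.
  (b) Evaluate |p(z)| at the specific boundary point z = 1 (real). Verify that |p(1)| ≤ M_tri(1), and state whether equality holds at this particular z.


Coefficients: c_0 = -1, c_1 = -4, c_2 = 0, c_3 = -4, c_4 = -4. Radius r = 1.
Part (a). Triangle bound: M_tri(r) = Σ_k |c_k| r^k
  = |-1|·1^0 + |-4|·1^1 + |0|·1^2 + |-4|·1^3 + |-4|·1^4
  = 1 + 4 + 0 + 4 + 4 = 13.
This bounds M(r) := max_{|z|=r} |p(z)| from above; equality holds iff all terms c_k z^k can be made to align in phase at a single z on |z|=r.
Part (b). At z = 1 (real, on the circle |z| = r):
  p(1) = (-1)·1^0 + (-4)·1^1 + (0)·1^2 + (-4)·1^3 + (-4)·1^4 = -13.
  |p(1)| = 13.
Since all nonzero coefficients share the same sign, |p(1)| = 13 = M_tri(1); the triangle bound is attained at z = 1, so in fact M(r) = 13.

M_tri(1) = 13; |p(1)| = 13; equality at z=1: yes.


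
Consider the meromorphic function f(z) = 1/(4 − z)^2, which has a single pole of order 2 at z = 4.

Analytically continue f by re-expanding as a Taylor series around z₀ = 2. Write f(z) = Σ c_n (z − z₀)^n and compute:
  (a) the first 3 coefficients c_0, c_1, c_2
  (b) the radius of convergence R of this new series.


Let w = z − z₀, so z = z₀ + w.
Then 4 − z = 4 − (z₀ + w) = (4 − z₀) − w = 2 − w.
f(z) = 1/(2 − w)^2 = (1/(2)^2) · (1 − w/(2))^{−2}.
By the binomial series (1−u)^{−2} = Σ_{n≥0} C(n+1, 1) u^n for |u|<1, with u = w/(2):
  c_n = C(n+1, 1) / (2)^(n+2).
  c_0 = 1/(2)^2 = 1/4.
  c_1 = 2/(2)^3 = 1/4.
  c_2 = 3/(2)^4 = 3/16.
The series is valid for |w/d| < 1, i.e. |z − z₀| < |d|.
Radius of convergence: R = |4 − z₀| = |2| = 2 (distance from z₀ to the singularity z = 4).

c_0 = 1/4, c_1 = 1/4, c_2 = 3/16; R = 2.


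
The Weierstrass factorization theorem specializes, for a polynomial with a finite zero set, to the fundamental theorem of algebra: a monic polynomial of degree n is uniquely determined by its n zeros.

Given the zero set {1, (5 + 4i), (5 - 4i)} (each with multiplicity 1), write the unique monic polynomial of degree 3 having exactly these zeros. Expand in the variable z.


The polynomial is p(z) = ∏_{α ∈ S} (z − α), where S = {1, (5 + 4i), (5 - 4i)}.
Expanding the product yields: p(z) = z^3 -11·z^2 + 51·z -41.
Note conjugate pairs combine to real quadratics: (z − (5+4i))(z − (5−4i)) = z² − 10z + 41.
The resulting polynomial has degree 3 and real coefficients as required.

p(z) = z^3 -11·z^2 + 51·z -41.


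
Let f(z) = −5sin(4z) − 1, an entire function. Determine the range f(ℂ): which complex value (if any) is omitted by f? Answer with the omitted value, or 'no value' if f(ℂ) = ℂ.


Little Picard bounds the complement of f(ℂ) to at most one point.
sin is entire and surjective onto ℂ: for every w ∈ ℂ, sin(ζ) = w has a solution ζ ∈ ℂ (e.g., via the complex inverse arcsin). With ζ = 4z this gives z = ζ/(4). Then -5·sin(4z) takes every value in -5·ℂ = ℂ, and adding -1 is a bijection of ℂ. So f is surjective and omits no value. (Note: only on the real line is sin bounded by [−1, 1].)

Omitted value: no value.


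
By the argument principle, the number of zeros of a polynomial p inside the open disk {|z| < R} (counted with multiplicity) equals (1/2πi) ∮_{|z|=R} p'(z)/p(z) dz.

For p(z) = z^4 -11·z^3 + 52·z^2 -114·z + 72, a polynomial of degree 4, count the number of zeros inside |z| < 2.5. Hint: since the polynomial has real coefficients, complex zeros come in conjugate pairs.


The zeros of p are: (3 + 3i), (3 - 3i), 1, 4.
Their magnitudes are: 4.243, 4.243, 1, 4.
Zeros with |z| < R = 2.5: 1.
Count = 1.
By the argument principle, (1/2πi) ∮_{|z|=R} p'(z)/p(z) dz equals exactly this count.

Number of zeros inside |z| < 2.5: 1.


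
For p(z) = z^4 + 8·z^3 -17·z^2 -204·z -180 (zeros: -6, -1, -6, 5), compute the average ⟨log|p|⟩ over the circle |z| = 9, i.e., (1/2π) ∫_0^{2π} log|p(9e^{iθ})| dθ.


Zeros: -6, -6, -1, 5; r = 9.
Inside |z| < r: -6, -6, -1, 5. Outside (|z| ≥ r): ∅.
p(0) = -180, so log|p(0)| = log(180) = 5.1930.
Apply Jensen: I(r) = log|p(0)| + Σ_k log(r/|z_k|), summed over zeros inside |z| < r.
  log(r/|z_k|) for z_k = -6: log(9/6) = 0.4055
  log(r/|z_k|) for z_k = -1: log(9/1) = 2.1972
  log(r/|z_k|) for z_k = -6: log(9/6) = 0.4055
  log(r/|z_k|) for z_k = 5: log(9/5) = 0.5878
Sum over inside zeros: 3.5959.
I(r) = log|p(0)| + (inside sum) = 5.1930 + 3.5959 = 8.7889.
Closed form (all zeros inside, monic): I(r) = n·log(r) = 4·log(9) = 8.7889. ✓

I(r) ≈ 8.7889.


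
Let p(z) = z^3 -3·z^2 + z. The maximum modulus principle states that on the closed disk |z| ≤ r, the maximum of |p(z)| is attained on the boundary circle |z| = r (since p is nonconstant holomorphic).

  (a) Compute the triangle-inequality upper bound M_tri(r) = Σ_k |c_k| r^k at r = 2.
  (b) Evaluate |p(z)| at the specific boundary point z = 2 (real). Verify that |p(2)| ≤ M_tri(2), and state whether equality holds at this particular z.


Coefficients: c_0 = 0, c_1 = 1, c_2 = -3, c_3 = 1. Radius r = 2.
Part (a). Triangle bound: M_tri(r) = Σ_k |c_k| r^k
  = |0|·2^0 + |1|·2^1 + |-3|·2^2 + |1|·2^3
  = 0 + 2 + 12 + 8 = 22.
This bounds M(r) := max_{|z|=r} |p(z)| from above; equality holds iff all terms c_k z^k can be made to align in phase at a single z on |z|=r.
Part (b). At z = 2 (real, on the circle |z| = r):
  p(2) = (0)·2^0 + (1)·2^1 + (-3)·2^2 + (1)·2^3 = -2.
  |p(2)| = 2.
Check: |p(2)| = 2 ≤ 22 = M_tri(2). ✓ Equality does not hold at z = 2 (the coefficients have mixed signs, so the terms do not all align in phase there).

M_tri(2) = 22; |p(2)| = 2; equality at z=2: no.


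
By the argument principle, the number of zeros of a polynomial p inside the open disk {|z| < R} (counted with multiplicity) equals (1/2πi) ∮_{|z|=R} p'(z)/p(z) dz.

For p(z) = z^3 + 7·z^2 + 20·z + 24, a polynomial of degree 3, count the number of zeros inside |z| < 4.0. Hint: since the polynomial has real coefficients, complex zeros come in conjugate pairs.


The zeros of p are: (-2 + 2i), (-2 - 2i), -3.
Their magnitudes are: 2.828, 2.828, 3.
Zeros with |z| < R = 4.0: (-2 + 2i), (-2 - 2i), -3.
Count = 3.
By the argument principle, (1/2πi) ∮_{|z|=R} p'(z)/p(z) dz equals exactly this count.

Number of zeros inside |z| < 4.0: 3.


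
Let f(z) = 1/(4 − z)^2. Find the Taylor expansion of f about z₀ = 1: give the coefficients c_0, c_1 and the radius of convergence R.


Let w = z − z₀, so z = z₀ + w.
Then 4 − z = 4 − (z₀ + w) = (4 − z₀) − w = 3 − w.
f(z) = 1/(3 − w)^2 = (1/(3)^2) · (1 − w/(3))^{−2}.
By the binomial series (1−u)^{−2} = Σ_{n≥0} C(n+1, 1) u^n for |u|<1, with u = w/(3):
  c_n = C(n+1, 1) / (3)^(n+2).
  c_0 = 1/(3)^2 = 1/9.
  c_1 = 2/(3)^3 = 2/27.
The series is valid for |w/d| < 1, i.e. |z − z₀| < |d|.
Radius of convergence: R = |4 − z₀| = |3| = 3 (distance from z₀ to the singularity z = 4).

c_0 = 1/9, c_1 = 2/27; R = 3.


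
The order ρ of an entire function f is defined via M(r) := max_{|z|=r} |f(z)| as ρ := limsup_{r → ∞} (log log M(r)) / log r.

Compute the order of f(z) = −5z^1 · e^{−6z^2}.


M(r) = max_{|z|=r} |-5|·|z|^1·|e^{−6z^2}| = 5·r^1 · e^{6r^2} (the factors attain their maxima compatibly on |z|=r). Then log M(r) = log 5 + 1·log r + 6r^2, dominated by the last term, so log log M(r) ~ 2·log r. The polynomial factor -5z^1 contributes only a log r term and does not affect the order. ρ = 2.
Therefore ρ = 2.

Order ρ = 2.


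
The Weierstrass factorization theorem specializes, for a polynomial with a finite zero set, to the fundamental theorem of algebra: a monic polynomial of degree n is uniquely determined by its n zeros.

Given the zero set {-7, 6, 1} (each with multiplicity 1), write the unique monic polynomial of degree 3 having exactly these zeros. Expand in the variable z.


The polynomial is p(z) = ∏_{α ∈ S} (z − α), where S = {-7, 6, 1}.
Expanding the product yields: p(z) = z^3 -43·z + 42.
The resulting polynomial has degree 3 and real coefficients as required.

p(z) = z^3 -43·z + 42.


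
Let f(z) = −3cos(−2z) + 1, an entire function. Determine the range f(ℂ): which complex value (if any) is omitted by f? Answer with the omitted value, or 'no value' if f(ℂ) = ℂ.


Little Picard bounds the complement of f(ℂ) to at most one point.
cos is entire and surjective onto ℂ: for every w ∈ ℂ, cos(ζ) = w has a solution ζ ∈ ℂ (e.g., via the complex inverse arccos). With ζ = −2z this gives z = ζ/(-2). Then -3·cos(−2z) takes every value in -3·ℂ = ℂ, and adding 1 is a bijection of ℂ. So f is surjective and omits no value. (Note: only on the real line is cos bounded by [−1, 1].)

Omitted value: no value.


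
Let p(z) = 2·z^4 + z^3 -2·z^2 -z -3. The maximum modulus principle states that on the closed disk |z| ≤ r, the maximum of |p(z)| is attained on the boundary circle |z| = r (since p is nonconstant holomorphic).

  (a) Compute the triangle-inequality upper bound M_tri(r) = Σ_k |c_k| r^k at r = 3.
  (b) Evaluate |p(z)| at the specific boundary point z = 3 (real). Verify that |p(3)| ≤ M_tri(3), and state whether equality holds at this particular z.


Coefficients: c_0 = -3, c_1 = -1, c_2 = -2, c_3 = 1, c_4 = 2. Radius r = 3.
Part (a). Triangle bound: M_tri(r) = Σ_k |c_k| r^k
  = |-3|·3^0 + |-1|·3^1 + |-2|·3^2 + |1|·3^3 + |2|·3^4
  = 3 + 3 + 18 + 27 + 162 = 213.
This bounds M(r) := max_{|z|=r} |p(z)| from above; equality holds iff all terms c_k z^k can be made to align in phase at a single z on |z|=r.
Part (b). At z = 3 (real, on the circle |z| = r):
  p(3) = (-3)·3^0 + (-1)·3^1 + (-2)·3^2 + (1)·3^3 + (2)·3^4 = 165.
  |p(3)| = 165.
Check: |p(3)| = 165 ≤ 213 = M_tri(3). ✓ Equality does not hold at z = 3 (the coefficients have mixed signs, so the terms do not all align in phase there).

M_tri(3) = 213; |p(3)| = 165; equality at z=3: no.


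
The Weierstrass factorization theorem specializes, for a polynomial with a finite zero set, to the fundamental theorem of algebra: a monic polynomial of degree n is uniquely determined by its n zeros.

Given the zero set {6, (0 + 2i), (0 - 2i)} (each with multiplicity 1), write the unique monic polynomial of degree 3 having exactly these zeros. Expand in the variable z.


The polynomial is p(z) = ∏_{α ∈ S} (z − α), where S = {6, (0 + 2i), (0 - 2i)}.
Expanding the product yields: p(z) = z^3 -6·z^2 + 4·z -24.
Note conjugate pairs combine to real quadratics: (z − (0+2i))(z − (0−2i)) = z² + 4.
The resulting polynomial has degree 3 and real coefficients as required.

p(z) = z^3 -6·z^2 + 4·z -24.


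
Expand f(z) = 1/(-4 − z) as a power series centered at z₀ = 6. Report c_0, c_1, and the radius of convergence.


Let w = z − z₀, so z = z₀ + w.
Then -4 − z = -4 − (z₀ + w) = (-4 − z₀) − w = -10 − w.
f(z) = 1/(-10 − w) = (1/(-10)) · 1/(1 − w/(-10)) = Σ_{n≥0} w^n / (-10)^(n+1).
So c_n = 1/(-10)^(n+1):
  c_0 = 1/(-10)^1 = -1/10.
  c_1 = 1/(-10)^2 = 1/100.
The series is valid for |w/d| < 1, i.e. |z − z₀| < |d|.
Radius of convergence: R = |-4 − z₀| = |-10| = 10 (distance from z₀ to the singularity z = -4).

c_0 = -1/10, c_1 = 1/100; R = 10.


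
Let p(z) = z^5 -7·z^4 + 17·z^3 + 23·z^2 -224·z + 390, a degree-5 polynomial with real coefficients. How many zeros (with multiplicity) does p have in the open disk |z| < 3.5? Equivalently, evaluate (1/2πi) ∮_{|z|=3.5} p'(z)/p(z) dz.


The zeros of p are: -3, (2 + 3i), (2 - 3i), (3 + 1i), (3 - 1i).
Their magnitudes are: 3, 3.606, 3.606, 3.162, 3.162.
Zeros with |z| < R = 3.5: -3, (3 + 1i), (3 - 1i).
Count = 3.
By the argument principle, (1/2πi) ∮_{|z|=R} p'(z)/p(z) dz equals exactly this count.

Number of zeros inside |z| < 3.5: 3.


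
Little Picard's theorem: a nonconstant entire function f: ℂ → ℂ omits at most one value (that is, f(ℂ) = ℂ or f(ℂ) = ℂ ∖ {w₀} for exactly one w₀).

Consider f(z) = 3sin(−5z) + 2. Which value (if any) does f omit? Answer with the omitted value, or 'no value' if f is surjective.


Little Picard bounds the complement of f(ℂ) to at most one point.
sin is entire and surjective onto ℂ: for every w ∈ ℂ, sin(ζ) = w has a solution ζ ∈ ℂ (e.g., via the complex inverse arcsin). With ζ = −5z this gives z = ζ/(-5). Then 3·sin(−5z) takes every value in 3·ℂ = ℂ, and adding 2 is a bijection of ℂ. So f is surjective and omits no value. (Note: only on the real line is sin bounded by [−1, 1].)

Omitted value: no value.


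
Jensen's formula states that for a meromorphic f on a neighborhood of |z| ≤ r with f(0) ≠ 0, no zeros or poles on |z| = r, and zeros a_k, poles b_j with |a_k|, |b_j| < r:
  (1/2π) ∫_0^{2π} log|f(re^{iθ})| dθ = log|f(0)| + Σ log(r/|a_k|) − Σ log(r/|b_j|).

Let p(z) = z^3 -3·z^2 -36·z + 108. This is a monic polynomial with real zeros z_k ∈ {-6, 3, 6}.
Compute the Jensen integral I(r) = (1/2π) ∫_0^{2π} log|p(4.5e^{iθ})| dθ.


Zeros: -6, 3, 6; r = 4.5.
Inside |z| < r: 3. Outside (|z| ≥ r): -6, 6.
p(0) = 108, so log|p(0)| = log(108) = 4.6821.
Apply Jensen: I(r) = log|p(0)| + Σ_k log(r/|z_k|), summed over zeros inside |z| < r.
  log(r/|z_k|) for z_k = 3: log(4.5/3) = 0.4055
  Outside zeros (-6, 6) contribute nothing to the Jensen sum.
Sum over inside zeros: 0.4055.
I(r) = log|p(0)| + (inside sum) = 4.6821 + 0.4055 = 5.0876.
Note: since some zeros are outside |z| ≤ r, the simplified n·log(r) form does NOT apply — only the inside zeros contribute.

I(r) ≈ 5.0876.


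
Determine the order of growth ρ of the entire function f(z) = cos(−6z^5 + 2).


Write cos(w) = (e^{iw} ± e^{−iw})/(2 or 2i), so |cos(w)| ≤ e^{|w|}. With w = −6z^5 + 2, |w| ≤ 6r^5 + 2 on |z|=r, giving M(r) ≤ e^{6r^5 + 2} and ρ ≤ 5. For the lower bound, choose z on |z|=r with -6z^5 purely imaginary of modulus 6r^5; then |cos(−6z^5 + 2)| grows like e^{6r^5}/2, so ρ ≥ 5. Hence ρ = 5.
Therefore ρ = 5.

Order ρ = 5.


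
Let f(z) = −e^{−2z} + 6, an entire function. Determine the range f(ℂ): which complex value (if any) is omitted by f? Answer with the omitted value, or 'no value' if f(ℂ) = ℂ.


Little Picard bounds the complement of f(ℂ) to at most one point.
e^{−2z} is never zero on ℂ, so -1·e^{−2z} takes every value in ℂ ∖ {0}. Adding 6 shifts the range to ℂ ∖ {6}. Thus f omits exactly the value 6.

Omitted value: 6.


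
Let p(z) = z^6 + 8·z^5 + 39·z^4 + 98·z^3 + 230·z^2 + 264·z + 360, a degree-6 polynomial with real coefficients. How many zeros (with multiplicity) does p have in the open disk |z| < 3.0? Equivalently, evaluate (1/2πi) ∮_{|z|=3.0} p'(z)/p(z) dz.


The zeros of p are: (-1 + 2i), (-1 - 2i), (-3 + 3i), (-3 - 3i), (0 + 2i), (0 - 2i).
Their magnitudes are: 2.236, 2.236, 4.243, 4.243, 2, 2.
Zeros with |z| < R = 3.0: (-1 + 2i), (-1 - 2i), (0 + 2i), (0 - 2i).
Count = 4.
By the argument principle, (1/2πi) ∮_{|z|=R} p'(z)/p(z) dz equals exactly this count.

Number of zeros inside |z| < 3.0: 4.


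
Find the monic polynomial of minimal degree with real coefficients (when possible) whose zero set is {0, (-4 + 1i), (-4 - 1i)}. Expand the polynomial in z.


The polynomial is p(z) = ∏_{α ∈ S} (z − α), where S = {0, (-4 + 1i), (-4 - 1i)}.
Expanding the product yields: p(z) = z^3 + 8·z^2 + 17·z.
Note conjugate pairs combine to real quadratics: (z − (-4+1i))(z − (-4−1i)) = z² + 8z + 17.
The resulting polynomial has degree 3 and real coefficients as required.

p(z) = z^3 + 8·z^2 + 17·z.


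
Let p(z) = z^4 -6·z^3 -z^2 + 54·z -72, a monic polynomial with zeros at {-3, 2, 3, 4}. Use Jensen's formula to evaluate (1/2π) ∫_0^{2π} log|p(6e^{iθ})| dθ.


Zeros: -3, 2, 3, 4; r = 6.
Inside |z| < r: -3, 2, 3, 4. Outside (|z| ≥ r): ∅.
p(0) = -72, so log|p(0)| = log(72) = 4.2767.
Apply Jensen: I(r) = log|p(0)| + Σ_k log(r/|z_k|), summed over zeros inside |z| < r.
  log(r/|z_k|) for z_k = -3: log(6/3) = 0.6931
  log(r/|z_k|) for z_k = 2: log(6/2) = 1.0986
  log(r/|z_k|) for z_k = 3: log(6/3) = 0.6931
  log(r/|z_k|) for z_k = 4: log(6/4) = 0.4055
Sum over inside zeros: 2.8904.
I(r) = log|p(0)| + (inside sum) = 4.2767 + 2.8904 = 7.1670.
Closed form (all zeros inside, monic): I(r) = n·log(r) = 4·log(6) = 7.1670. ✓

I(r) ≈ 7.1670.


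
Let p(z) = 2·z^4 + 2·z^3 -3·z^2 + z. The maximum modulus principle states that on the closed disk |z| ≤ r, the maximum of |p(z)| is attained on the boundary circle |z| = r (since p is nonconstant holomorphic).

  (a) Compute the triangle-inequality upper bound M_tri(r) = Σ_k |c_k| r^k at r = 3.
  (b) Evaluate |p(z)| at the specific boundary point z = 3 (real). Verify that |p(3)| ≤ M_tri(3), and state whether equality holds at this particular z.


Coefficients: c_0 = 0, c_1 = 1, c_2 = -3, c_3 = 2, c_4 = 2. Radius r = 3.
Part (a). Triangle bound: M_tri(r) = Σ_k |c_k| r^k
  = |0|·3^0 + |1|·3^1 + |-3|·3^2 + |2|·3^3 + |2|·3^4
  = 0 + 3 + 27 + 54 + 162 = 246.
This bounds M(r) := max_{|z|=r} |p(z)| from above; equality holds iff all terms c_k z^k can be made to align in phase at a single z on |z|=r.
Part (b). At z = 3 (real, on the circle |z| = r):
  p(3) = (0)·3^0 + (1)·3^1 + (-3)·3^2 + (2)·3^3 + (2)·3^4 = 192.
  |p(3)| = 192.
Check: |p(3)| = 192 ≤ 246 = M_tri(3). ✓ Equality does not hold at z = 3 (the coefficients have mixed signs, so the terms do not all align in phase there).

M_tri(3) = 246; |p(3)| = 192; equality at z=3: no.


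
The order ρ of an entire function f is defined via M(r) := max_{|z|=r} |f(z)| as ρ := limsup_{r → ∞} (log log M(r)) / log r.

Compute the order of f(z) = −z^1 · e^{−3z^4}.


M(r) = max_{|z|=r} |-1|·|z|^1·|e^{−3z^4}| = 1·r^1 · e^{3r^4} (the factors attain their maxima compatibly on |z|=r). Then log M(r) = log 1 + 1·log r + 3r^4, dominated by the last term, so log log M(r) ~ 4·log r. The polynomial factor -1z^1 contributes only a log r term and does not affect the order. ρ = 4.
Therefore ρ = 4.

Order ρ = 4.


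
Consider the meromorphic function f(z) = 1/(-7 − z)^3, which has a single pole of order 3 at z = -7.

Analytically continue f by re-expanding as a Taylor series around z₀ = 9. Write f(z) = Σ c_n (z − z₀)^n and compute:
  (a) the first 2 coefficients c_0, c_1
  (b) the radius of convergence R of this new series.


Let w = z − z₀, so z = z₀ + w.
Then -7 − z = -7 − (z₀ + w) = (-7 − z₀) − w = -16 − w.
f(z) = 1/(-16 − w)^3 = (1/(-16)^3) · (1 − w/(-16))^{−3}.
By the binomial series (1−u)^{−3} = Σ_{n≥0} C(n+2, 2) u^n for |u|<1, with u = w/(-16):
  c_n = C(n+2, 2) / (-16)^(n+3).
  c_0 = 1/(-16)^3 = -1/4096.
  c_1 = 3/(-16)^4 = 3/65536.
The series is valid for |w/d| < 1, i.e. |z − z₀| < |d|.
Radius of convergence: R = |-7 − z₀| = |-16| = 16 (distance from z₀ to the singularity z = -7).

c_0 = -1/4096, c_1 = 3/65536; R = 16.


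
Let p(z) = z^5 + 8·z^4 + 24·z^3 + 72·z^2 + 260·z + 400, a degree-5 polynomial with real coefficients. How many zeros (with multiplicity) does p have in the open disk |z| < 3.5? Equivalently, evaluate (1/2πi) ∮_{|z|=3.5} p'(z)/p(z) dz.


The zeros of p are: (-3 + 1i), (-3 - 1i), -4, (1 + 3i), (1 - 3i).
Their magnitudes are: 3.162, 3.162, 4, 3.162, 3.162.
Zeros with |z| < R = 3.5: (-3 + 1i), (-3 - 1i), (1 + 3i), (1 - 3i).
Count = 4.
By the argument principle, (1/2πi) ∮_{|z|=R} p'(z)/p(z) dz equals exactly this count.

Number of zeros inside |z| < 3.5: 4.


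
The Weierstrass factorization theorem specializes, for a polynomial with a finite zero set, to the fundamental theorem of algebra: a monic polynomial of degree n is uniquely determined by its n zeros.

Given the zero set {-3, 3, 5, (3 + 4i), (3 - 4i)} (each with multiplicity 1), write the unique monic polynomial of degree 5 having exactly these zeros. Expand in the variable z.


The polynomial is p(z) = ∏_{α ∈ S} (z − α), where S = {-3, 3, 5, (3 + 4i), (3 - 4i)}.
Expanding the product yields: p(z) = z^5 -11·z^4 + 46·z^3 -26·z^2 -495·z + 1125.
Note conjugate pairs combine to real quadratics: (z − (3+4i))(z − (3−4i)) = z² − 6z + 25.
The resulting polynomial has degree 5 and real coefficients as required.

p(z) = z^5 -11·z^4 + 46·z^3 -26·z^2 -495·z + 1125.


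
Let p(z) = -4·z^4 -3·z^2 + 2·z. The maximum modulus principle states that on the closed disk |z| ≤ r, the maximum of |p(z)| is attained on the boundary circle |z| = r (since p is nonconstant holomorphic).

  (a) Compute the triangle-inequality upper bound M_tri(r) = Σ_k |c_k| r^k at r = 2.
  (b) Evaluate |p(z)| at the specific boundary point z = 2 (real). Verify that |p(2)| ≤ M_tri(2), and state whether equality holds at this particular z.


Coefficients: c_0 = 0, c_1 = 2, c_2 = -3, c_3 = 0, c_4 = -4. Radius r = 2.
Part (a). Triangle bound: M_tri(r) = Σ_k |c_k| r^k
  = |0|·2^0 + |2|·2^1 + |-3|·2^2 + |0|·2^3 + |-4|·2^4
  = 0 + 4 + 12 + 0 + 64 = 80.
This bounds M(r) := max_{|z|=r} |p(z)| from above; equality holds iff all terms c_k z^k can be made to align in phase at a single z on |z|=r.
Part (b). At z = 2 (real, on the circle |z| = r):
  p(2) = (0)·2^0 + (2)·2^1 + (-3)·2^2 + (0)·2^3 + (-4)·2^4 = -72.
  |p(2)| = 72.
Check: |p(2)| = 72 ≤ 80 = M_tri(2). ✓ Equality does not hold at z = 2 (the coefficients have mixed signs, so the terms do not all align in phase there).

M_tri(2) = 80; |p(2)| = 72; equality at z=2: no.


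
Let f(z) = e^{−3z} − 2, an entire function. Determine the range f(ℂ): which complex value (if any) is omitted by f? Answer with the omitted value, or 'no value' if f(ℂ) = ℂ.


Little Picard bounds the complement of f(ℂ) to at most one point.
e^{−3z} is never zero on ℂ, so 1·e^{−3z} takes every value in ℂ ∖ {0}. Adding -2 shifts the range to ℂ ∖ {-2}. Thus f omits exactly the value -2.

Omitted value: -2.


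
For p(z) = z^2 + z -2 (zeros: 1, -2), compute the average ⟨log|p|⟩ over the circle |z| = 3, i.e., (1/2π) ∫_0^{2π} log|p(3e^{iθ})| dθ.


Zeros: -2, 1; r = 3.
Inside |z| < r: -2, 1. Outside (|z| ≥ r): ∅.
p(0) = -2, so log|p(0)| = log(2) = 0.6931.
Apply Jensen: I(r) = log|p(0)| + Σ_k log(r/|z_k|), summed over zeros inside |z| < r.
  log(r/|z_k|) for z_k = 1: log(3/1) = 1.0986
  log(r/|z_k|) for z_k = -2: log(3/2) = 0.4055
Sum over inside zeros: 1.5041.
I(r) = log|p(0)| + (inside sum) = 0.6931 + 1.5041 = 2.1972.
Closed form (all zeros inside, monic): I(r) = n·log(r) = 2·log(3) = 2.1972. ✓

I(r) ≈ 2.1972.


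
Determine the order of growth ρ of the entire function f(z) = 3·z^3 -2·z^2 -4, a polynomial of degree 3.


|f(z)| ≤ Σ|c_k|·r^k = O(r^3) as r → ∞. Polynomial growth is O(e^{r^ε}) for every ε > 0 (since r^3/e^{r^ε} → 0), so ρ ≤ ε for all ε > 0, i.e. ρ = 0. Every nonconstant polynomial has order 0.
Therefore ρ = 0.

Order ρ = 0.


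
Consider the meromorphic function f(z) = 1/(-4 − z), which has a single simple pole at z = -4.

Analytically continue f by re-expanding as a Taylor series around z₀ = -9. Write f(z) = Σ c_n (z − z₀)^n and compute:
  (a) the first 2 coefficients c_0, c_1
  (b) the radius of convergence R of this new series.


Let w = z − z₀, so z = z₀ + w.
Then -4 − z = -4 − (z₀ + w) = (-4 − z₀) − w = 5 − w.
f(z) = 1/(5 − w) = (1/(5)) · 1/(1 − w/(5)) = Σ_{n≥0} w^n / (5)^(n+1).
So c_n = 1/(5)^(n+1):
  c_0 = 1/(5)^1 = 1/5.
  c_1 = 1/(5)^2 = 1/25.
The series is valid for |w/d| < 1, i.e. |z − z₀| < |d|.
Radius of convergence: R = |-4 − z₀| = |5| = 5 (distance from z₀ to the singularity z = -4).

c_0 = 1/5, c_1 = 1/25; R = 5.


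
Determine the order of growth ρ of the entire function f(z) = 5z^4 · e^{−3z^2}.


M(r) = max_{|z|=r} |5|·|z|^4·|e^{−3z^2}| = 5·r^4 · e^{3r^2} (the factors attain their maxima compatibly on |z|=r). Then log M(r) = log 5 + 4·log r + 3r^2, dominated by the last term, so log log M(r) ~ 2·log r. The polynomial factor 5z^4 contributes only a log r term and does not affect the order. ρ = 2.
Therefore ρ = 2.

Order ρ = 2.


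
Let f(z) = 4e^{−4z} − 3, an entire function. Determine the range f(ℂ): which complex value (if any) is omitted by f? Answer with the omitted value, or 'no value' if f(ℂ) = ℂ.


Little Picard bounds the complement of f(ℂ) to at most one point.
e^{−4z} is never zero on ℂ, so 4·e^{−4z} takes every value in ℂ ∖ {0}. Adding -3 shifts the range to ℂ ∖ {-3}. Thus f omits exactly the value -3.

Omitted value: -3.


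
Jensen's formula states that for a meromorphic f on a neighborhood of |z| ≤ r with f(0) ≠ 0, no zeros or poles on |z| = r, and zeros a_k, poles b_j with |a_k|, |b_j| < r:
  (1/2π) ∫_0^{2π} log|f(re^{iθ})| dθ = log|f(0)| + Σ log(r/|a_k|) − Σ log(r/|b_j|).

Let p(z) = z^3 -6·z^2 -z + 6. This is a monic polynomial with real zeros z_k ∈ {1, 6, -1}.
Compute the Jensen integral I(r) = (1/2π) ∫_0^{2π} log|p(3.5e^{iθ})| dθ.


Zeros: -1, 1, 6; r = 3.5.
Inside |z| < r: -1, 1. Outside (|z| ≥ r): 6.
p(0) = 6, so log|p(0)| = log(6) = 1.7918.
Apply Jensen: I(r) = log|p(0)| + Σ_k log(r/|z_k|), summed over zeros inside |z| < r.
  log(r/|z_k|) for z_k = 1: log(3.5/1) = 1.2528
  log(r/|z_k|) for z_k = -1: log(3.5/1) = 1.2528
  Outside zeros (6) contribute nothing to the Jensen sum.
Sum over inside zeros: 2.5055.
I(r) = log|p(0)| + (inside sum) = 1.7918 + 2.5055 = 4.2973.
Note: since some zeros are outside |z| ≤ r, the simplified n·log(r) form does NOT apply — only the inside zeros contribute.

I(r) ≈ 4.2973.


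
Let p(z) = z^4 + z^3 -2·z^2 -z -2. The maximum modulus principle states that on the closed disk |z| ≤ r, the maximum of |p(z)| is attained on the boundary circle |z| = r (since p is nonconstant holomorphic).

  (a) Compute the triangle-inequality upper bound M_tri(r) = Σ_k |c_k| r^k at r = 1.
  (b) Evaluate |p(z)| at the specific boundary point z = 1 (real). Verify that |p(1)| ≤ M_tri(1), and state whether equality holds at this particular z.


Coefficients: c_0 = -2, c_1 = -1, c_2 = -2, c_3 = 1, c_4 = 1. Radius r = 1.
Part (a). Triangle bound: M_tri(r) = Σ_k |c_k| r^k
  = |-2|·1^0 + |-1|·1^1 + |-2|·1^2 + |1|·1^3 + |1|·1^4
  = 2 + 1 + 2 + 1 + 1 = 7.
This bounds M(r) := max_{|z|=r} |p(z)| from above; equality holds iff all terms c_k z^k can be made to align in phase at a single z on |z|=r.
Part (b). At z = 1 (real, on the circle |z| = r):
  p(1) = (-2)·1^0 + (-1)·1^1 + (-2)·1^2 + (1)·1^3 + (1)·1^4 = -3.
  |p(1)| = 3.
Check: |p(1)| = 3 ≤ 7 = M_tri(1). ✓ Equality does not hold at z = 1 (the coefficients have mixed signs, so the terms do not all align in phase there).

M_tri(1) = 7; |p(1)| = 3; equality at z=1: no.


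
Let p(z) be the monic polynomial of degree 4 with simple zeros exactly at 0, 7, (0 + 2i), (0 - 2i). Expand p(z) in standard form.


The polynomial is p(z) = ∏_{α ∈ S} (z − α), where S = {0, 7, (0 + 2i), (0 - 2i)}.
Expanding the product yields: p(z) = z^4 -7·z^3 + 4·z^2 -28·z.
Note conjugate pairs combine to real quadratics: (z − (0+2i))(z − (0−2i)) = z² + 4.
The resulting polynomial has degree 4 and real coefficients as required.

p(z) = z^4 -7·z^3 + 4·z^2 -28·z.


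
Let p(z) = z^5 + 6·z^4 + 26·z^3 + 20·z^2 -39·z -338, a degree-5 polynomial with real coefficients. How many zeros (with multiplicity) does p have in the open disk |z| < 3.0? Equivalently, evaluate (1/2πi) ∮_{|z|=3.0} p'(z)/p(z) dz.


The zeros of p are: 2, (-2 + 3i), (-2 - 3i), (-2 + 3i), (-2 - 3i).
Their magnitudes are: 2, 3.606, 3.606, 3.606, 3.606.
Zeros with |z| < R = 3.0: 2.
Count = 1.
By the argument principle, (1/2πi) ∮_{|z|=R} p'(z)/p(z) dz equals exactly this count.

Number of zeros inside |z| < 3.0: 1.


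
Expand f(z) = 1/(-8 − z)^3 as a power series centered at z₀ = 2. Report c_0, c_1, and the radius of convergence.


Let w = z − z₀, so z = z₀ + w.
Then -8 − z = -8 − (z₀ + w) = (-8 − z₀) − w = -10 − w.
f(z) = 1/(-10 − w)^3 = (1/(-10)^3) · (1 − w/(-10))^{−3}.
By the binomial series (1−u)^{−3} = Σ_{n≥0} C(n+2, 2) u^n for |u|<1, with u = w/(-10):
  c_n = C(n+2, 2) / (-10)^(n+3).
  c_0 = 1/(-10)^3 = -1/1000.
  c_1 = 3/(-10)^4 = 3/10000.
The series is valid for |w/d| < 1, i.e. |z − z₀| < |d|.
Radius of convergence: R = |-8 − z₀| = |-10| = 10 (distance from z₀ to the singularity z = -8).

c_0 = -1/1000, c_1 = 3/10000; R = 10.


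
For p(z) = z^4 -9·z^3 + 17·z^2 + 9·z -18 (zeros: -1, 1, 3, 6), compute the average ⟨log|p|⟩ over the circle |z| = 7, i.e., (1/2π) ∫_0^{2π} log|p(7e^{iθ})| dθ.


Zeros: -1, 1, 3, 6; r = 7.
Inside |z| < r: -1, 1, 3, 6. Outside (|z| ≥ r): ∅.
p(0) = -18, so log|p(0)| = log(18) = 2.8904.
Apply Jensen: I(r) = log|p(0)| + Σ_k log(r/|z_k|), summed over zeros inside |z| < r.
  log(r/|z_k|) for z_k = -1: log(7/1) = 1.9459
  log(r/|z_k|) for z_k = 1: log(7/1) = 1.9459
  log(r/|z_k|) for z_k = 3: log(7/3) = 0.8473
  log(r/|z_k|) for z_k = 6: log(7/6) = 0.1542
Sum over inside zeros: 4.8933.
I(r) = log|p(0)| + (inside sum) = 2.8904 + 4.8933 = 7.7836.
Closed form (all zeros inside, monic): I(r) = n·log(r) = 4·log(7) = 7.7836. ✓

I(r) ≈ 7.7836.


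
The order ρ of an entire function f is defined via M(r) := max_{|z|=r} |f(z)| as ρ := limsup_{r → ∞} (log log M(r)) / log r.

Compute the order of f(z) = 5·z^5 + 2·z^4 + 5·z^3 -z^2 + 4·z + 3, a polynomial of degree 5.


|f(z)| ≤ Σ|c_k|·r^k = O(r^5) as r → ∞. Polynomial growth is O(e^{r^ε}) for every ε > 0 (since r^5/e^{r^ε} → 0), so ρ ≤ ε for all ε > 0, i.e. ρ = 0. Every nonconstant polynomial has order 0.
Therefore ρ = 0.

Order ρ = 0.


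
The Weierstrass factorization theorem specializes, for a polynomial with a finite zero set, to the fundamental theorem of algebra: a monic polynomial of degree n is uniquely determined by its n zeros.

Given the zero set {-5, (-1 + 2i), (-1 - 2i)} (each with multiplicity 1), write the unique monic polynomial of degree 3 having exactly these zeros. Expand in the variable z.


The polynomial is p(z) = ∏_{α ∈ S} (z − α), where S = {-5, (-1 + 2i), (-1 - 2i)}.
Expanding the product yields: p(z) = z^3 + 7·z^2 + 15·z + 25.
Note conjugate pairs combine to real quadratics: (z − (-1+2i))(z − (-1−2i)) = z² + 2z + 5.
The resulting polynomial has degree 3 and real coefficients as required.

p(z) = z^3 + 7·z^2 + 15·z + 25.


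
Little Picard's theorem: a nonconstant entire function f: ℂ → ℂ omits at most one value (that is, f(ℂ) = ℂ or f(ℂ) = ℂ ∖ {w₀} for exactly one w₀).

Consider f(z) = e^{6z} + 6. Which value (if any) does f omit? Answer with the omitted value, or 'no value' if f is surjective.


Little Picard bounds the complement of f(ℂ) to at most one point.
e^{6z} is never zero on ℂ, so 1·e^{6z} takes every value in ℂ ∖ {0}. Adding 6 shifts the range to ℂ ∖ {6}. Thus f omits exactly the value 6.

Omitted value: 6.


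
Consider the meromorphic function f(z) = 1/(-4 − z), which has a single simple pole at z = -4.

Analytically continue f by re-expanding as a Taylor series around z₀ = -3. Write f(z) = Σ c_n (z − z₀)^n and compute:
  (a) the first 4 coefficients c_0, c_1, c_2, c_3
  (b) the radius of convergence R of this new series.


Let w = z − z₀, so z = z₀ + w.
Then -4 − z = -4 − (z₀ + w) = (-4 − z₀) − w = -1 − w.
f(z) = 1/(-1 − w) = (1/(-1)) · 1/(1 − w/(-1)) = Σ_{n≥0} w^n / (-1)^(n+1).
So c_n = 1/(-1)^(n+1):
  c_0 = 1/(-1)^1 = -1.
  c_1 = 1/(-1)^2 = 1.
  c_2 = 1/(-1)^3 = -1.
  c_3 = 1/(-1)^4 = 1.
The series is valid for |w/d| < 1, i.e. |z − z₀| < |d|.
Radius of convergence: R = |-4 − z₀| = |-1| = 1 (distance from z₀ to the singularity z = -4).

c_0 = -1, c_1 = 1, c_2 = -1, c_3 = 1; R = 1.


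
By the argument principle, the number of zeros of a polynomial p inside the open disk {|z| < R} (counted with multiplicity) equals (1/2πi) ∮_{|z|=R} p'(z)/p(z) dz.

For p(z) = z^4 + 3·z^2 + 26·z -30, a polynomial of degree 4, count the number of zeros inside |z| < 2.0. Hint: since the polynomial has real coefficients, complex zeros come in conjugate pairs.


The zeros of p are: -3, 1, (1 + 3i), (1 - 3i).
Their magnitudes are: 3, 1, 3.162, 3.162.
Zeros with |z| < R = 2.0: 1.
Count = 1.
By the argument principle, (1/2πi) ∮_{|z|=R} p'(z)/p(z) dz equals exactly this count.

Number of zeros inside |z| < 2.0: 1.


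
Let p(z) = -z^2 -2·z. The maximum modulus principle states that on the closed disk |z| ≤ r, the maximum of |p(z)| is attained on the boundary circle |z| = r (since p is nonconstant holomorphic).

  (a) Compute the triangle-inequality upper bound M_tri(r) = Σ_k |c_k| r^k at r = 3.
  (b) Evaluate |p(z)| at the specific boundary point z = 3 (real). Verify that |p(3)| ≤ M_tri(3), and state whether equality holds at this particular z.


Coefficients: c_0 = 0, c_1 = -2, c_2 = -1. Radius r = 3.
Part (a). Triangle bound: M_tri(r) = Σ_k |c_k| r^k
  = |0|·3^0 + |-2|·3^1 + |-1|·3^2
  = 0 + 6 + 9 = 15.
This bounds M(r) := max_{|z|=r} |p(z)| from above; equality holds iff all terms c_k z^k can be made to align in phase at a single z on |z|=r.
Part (b). At z = 3 (real, on the circle |z| = r):
  p(3) = (0)·3^0 + (-2)·3^1 + (-1)·3^2 = -15.
  |p(3)| = 15.
Since all nonzero coefficients share the same sign, |p(3)| = 15 = M_tri(3); the triangle bound is attained at z = 3, so in fact M(r) = 15.

M_tri(3) = 15; |p(3)| = 15; equality at z=3: yes.


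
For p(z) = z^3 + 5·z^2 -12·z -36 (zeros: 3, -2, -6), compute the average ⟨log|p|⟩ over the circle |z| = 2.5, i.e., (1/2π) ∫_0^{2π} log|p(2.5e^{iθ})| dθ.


Zeros: -6, -2, 3; r = 2.5.
Inside |z| < r: -2. Outside (|z| ≥ r): -6, 3.
p(0) = -36, so log|p(0)| = log(36) = 3.5835.
Apply Jensen: I(r) = log|p(0)| + Σ_k log(r/|z_k|), summed over zeros inside |z| < r.
  log(r/|z_k|) for z_k = -2: log(2.5/2) = 0.2231
  Outside zeros (-6, 3) contribute nothing to the Jensen sum.
Sum over inside zeros: 0.2231.
I(r) = log|p(0)| + (inside sum) = 3.5835 + 0.2231 = 3.8067.
Note: since some zeros are outside |z| ≤ r, the simplified n·log(r) form does NOT apply — only the inside zeros contribute.

I(r) ≈ 3.8067.


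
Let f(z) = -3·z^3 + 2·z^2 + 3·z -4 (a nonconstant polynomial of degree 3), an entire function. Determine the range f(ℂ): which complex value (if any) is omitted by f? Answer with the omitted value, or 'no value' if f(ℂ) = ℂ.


Little Picard bounds the complement of f(ℂ) to at most one point.
For every w ∈ ℂ, the equation p(z) − w = 0 is a nonconstant polynomial in z and hence has at least one root by the fundamental theorem of algebra. So p is surjective onto ℂ, omitting no value.

Omitted value: no value.


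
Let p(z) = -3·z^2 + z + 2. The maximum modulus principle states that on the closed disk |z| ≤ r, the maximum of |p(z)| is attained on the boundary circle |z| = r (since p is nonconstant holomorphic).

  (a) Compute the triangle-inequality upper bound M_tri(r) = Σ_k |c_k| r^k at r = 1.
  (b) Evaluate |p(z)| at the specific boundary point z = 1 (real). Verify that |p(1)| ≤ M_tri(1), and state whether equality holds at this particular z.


Coefficients: c_0 = 2, c_1 = 1, c_2 = -3. Radius r = 1.
Part (a). Triangle bound: M_tri(r) = Σ_k |c_k| r^k
  = |2|·1^0 + |1|·1^1 + |-3|·1^2
  = 2 + 1 + 3 = 6.
This bounds M(r) := max_{|z|=r} |p(z)| from above; equality holds iff all terms c_k z^k can be made to align in phase at a single z on |z|=r.
Part (b). At z = 1 (real, on the circle |z| = r):
  p(1) = (2)·1^0 + (1)·1^1 + (-3)·1^2 = 0.
  |p(1)| = 0.
Check: |p(1)| = 0 ≤ 6 = M_tri(1). ✓ Equality does not hold at z = 1 (the coefficients have mixed signs, so the terms do not all align in phase there).

M_tri(1) = 6; |p(1)| = 0; equality at z=1: no.


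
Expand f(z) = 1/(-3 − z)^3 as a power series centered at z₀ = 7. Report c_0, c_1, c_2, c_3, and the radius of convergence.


Let w = z − z₀, so z = z₀ + w.
Then -3 − z = -3 − (z₀ + w) = (-3 − z₀) − w = -10 − w.
f(z) = 1/(-10 − w)^3 = (1/(-10)^3) · (1 − w/(-10))^{−3}.
By the binomial series (1−u)^{−3} = Σ_{n≥0} C(n+2, 2) u^n for |u|<1, with u = w/(-10):
  c_n = C(n+2, 2) / (-10)^(n+3).
  c_0 = 1/(-10)^3 = -1/1000.
  c_1 = 3/(-10)^4 = 3/10000.
  c_2 = 6/(-10)^5 = -3/50000.
  c_3 = 10/(-10)^6 = 1/100000.
The series is valid for |w/d| < 1, i.e. |z − z₀| < |d|.
Radius of convergence: R = |-3 − z₀| = |-10| = 10 (distance from z₀ to the singularity z = -3).

c_0 = -1/1000, c_1 = 3/10000, c_2 = -3/50000, c_3 = 1/100000; R = 10.


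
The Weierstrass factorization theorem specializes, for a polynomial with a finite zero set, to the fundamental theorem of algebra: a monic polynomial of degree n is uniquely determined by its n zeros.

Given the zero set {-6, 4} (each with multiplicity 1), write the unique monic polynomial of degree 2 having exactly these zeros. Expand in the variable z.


The polynomial is p(z) = ∏_{α ∈ S} (z − α), where S = {-6, 4}.
Expanding the product yields: p(z) = z^2 + 2·z -24.
The resulting polynomial has degree 2 and real coefficients as required.

p(z) = z^2 + 2·z -24.
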